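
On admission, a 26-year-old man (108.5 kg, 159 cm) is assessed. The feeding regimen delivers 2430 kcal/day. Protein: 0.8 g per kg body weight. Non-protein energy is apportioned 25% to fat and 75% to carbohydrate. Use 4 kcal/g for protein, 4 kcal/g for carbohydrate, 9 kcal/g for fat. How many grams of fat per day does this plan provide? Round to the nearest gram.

Protein = 0.8 × 108.5 = 86.8 g → 86.8 × 4 = 347.2 kcal.
Non-protein calories = 2430 − 347.2 = 2082.8 kcal.
Fat: 25% × 2082.8 = 520.7 kcal; carbohydrate: 1562.1 kcal.
Fat: 520.7 kcal ÷ 9 kcal/g = 57.8556 g.

58 g/day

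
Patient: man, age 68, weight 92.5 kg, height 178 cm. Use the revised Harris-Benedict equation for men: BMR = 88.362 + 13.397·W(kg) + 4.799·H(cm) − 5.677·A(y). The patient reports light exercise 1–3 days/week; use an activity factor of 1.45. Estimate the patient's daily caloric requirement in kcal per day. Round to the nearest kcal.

2604 kcal per day

Harris-Benedict: BMR = 88.362 + 13.397(92.5) + 4.799(178) − 5.677(68) = 1795.7705 kcal/day.
TEE = BMR × activity factor = 1795.7705 × 1.45 = 2603.8672 kcal/day.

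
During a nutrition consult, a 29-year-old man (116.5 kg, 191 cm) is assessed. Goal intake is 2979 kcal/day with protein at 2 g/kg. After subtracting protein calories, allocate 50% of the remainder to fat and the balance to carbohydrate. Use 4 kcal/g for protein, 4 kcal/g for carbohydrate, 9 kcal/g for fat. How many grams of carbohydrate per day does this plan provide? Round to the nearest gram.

Protein = 2 × 116.5 = 233 g → 233 × 4 = 932 kcal.
Non-protein calories = 2979 − 932 = 2047 kcal.
Fat: 50% × 2047 = 1023.5 kcal; carbohydrate: 1023.5 kcal.
Carbohydrate: 1023.5 kcal ÷ 4 kcal/g = 255.875 g.

256 g/day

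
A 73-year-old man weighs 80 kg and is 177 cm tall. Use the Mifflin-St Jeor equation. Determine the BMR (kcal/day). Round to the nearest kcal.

1546 kcal/day

Mifflin-St Jeor (male): BMR = 10(80) + 6.25(177) − 5(73) + 5 = 800 + 1106.25 − 365 + 5 = 1546.25 kcal/day.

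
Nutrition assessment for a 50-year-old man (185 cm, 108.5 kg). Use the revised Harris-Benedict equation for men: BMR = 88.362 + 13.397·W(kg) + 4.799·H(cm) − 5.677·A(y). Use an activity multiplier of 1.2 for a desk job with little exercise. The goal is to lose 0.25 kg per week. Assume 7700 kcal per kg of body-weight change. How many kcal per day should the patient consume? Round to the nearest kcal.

Harris-Benedict: BMR = 88.362 + 13.397(108.5) + 4.799(185) − 5.677(50) = 2145.9015 kcal/day.
TEE = 2145.9015 × 1.2 = 2575.0818 kcal/day.
Required daily deficit = 0.25 × 7700 ÷ 7 = 275 kcal/day.
Target intake = 2575.0818 − 275 = 2300.0818 kcal/day.

2300 kcal per day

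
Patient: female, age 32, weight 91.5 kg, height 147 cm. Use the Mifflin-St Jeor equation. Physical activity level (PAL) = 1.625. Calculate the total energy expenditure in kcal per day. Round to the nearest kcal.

Mifflin-St Jeor (female): BMR = 10(91.5) + 6.25(147) − 5(32) − 161 = 915 + 918.75 − 160 − 161 = 1512.75 kcal/day.
TEE = BMR × activity factor = 1512.75 × 1.625 = 2458.2188 kcal/day.

2458 kcal per day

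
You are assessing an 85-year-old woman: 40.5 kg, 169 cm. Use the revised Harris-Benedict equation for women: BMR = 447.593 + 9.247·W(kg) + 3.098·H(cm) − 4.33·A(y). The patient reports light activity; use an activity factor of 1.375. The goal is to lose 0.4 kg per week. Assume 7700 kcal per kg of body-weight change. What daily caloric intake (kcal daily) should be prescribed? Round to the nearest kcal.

Harris-Benedict: BMR = 447.593 + 9.247(40.5) + 3.098(169) − 4.33(85) = 977.6085 kcal/day.
TEE = 977.6085 × 1.375 = 1344.2117 kcal/day.
Required daily deficit = 0.4 × 7700 ÷ 7 = 440 kcal/day.
Target intake = 1344.2117 − 440 = 904.2117 kcal/day.

904 kcal daily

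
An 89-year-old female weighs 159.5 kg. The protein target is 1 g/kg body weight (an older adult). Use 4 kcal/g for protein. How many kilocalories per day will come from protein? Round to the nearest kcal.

Protein = 1 g/kg × 159.5 kg = 159.5 g/day.
Protein energy = 159.5 g × 4 kcal/g = 638 kcal/day.

638 kcal/day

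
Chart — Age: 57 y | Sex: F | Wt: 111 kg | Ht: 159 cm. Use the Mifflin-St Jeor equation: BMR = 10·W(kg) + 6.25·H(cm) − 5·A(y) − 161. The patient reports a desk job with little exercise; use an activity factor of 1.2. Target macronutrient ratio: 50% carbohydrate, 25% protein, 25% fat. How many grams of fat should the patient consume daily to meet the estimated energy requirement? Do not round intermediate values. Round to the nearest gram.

55 g/day

Mifflin-St Jeor (female): BMR = 10(111) + 6.25(159) − 5(57) − 161 = 1110 + 993.75 − 285 − 161 = 1657.75 kcal/day.
TEE = 1657.75 × 1.2 = 1989.3 kcal/day.
Fat energy = 25% × 1989.3 = 497.325 kcal.
Fat = 497.325 ÷ 9 kcal/g = 55.2583 g.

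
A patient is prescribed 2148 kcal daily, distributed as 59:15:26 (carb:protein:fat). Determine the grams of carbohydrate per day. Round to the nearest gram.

Carbohydrate energy = 59% × 2148 = 1267.32 kcal.
At 4 kcal/g: 1267.32 ÷ 4 = 316.83 g.

317 g/day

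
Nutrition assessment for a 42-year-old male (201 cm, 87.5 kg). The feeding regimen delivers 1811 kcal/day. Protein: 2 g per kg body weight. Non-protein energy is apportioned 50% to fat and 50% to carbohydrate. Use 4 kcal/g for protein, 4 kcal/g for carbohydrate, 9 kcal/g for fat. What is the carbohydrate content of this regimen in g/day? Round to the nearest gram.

Protein = 2 × 87.5 = 175 g → 175 × 4 = 700 kcal.
Non-protein calories = 1811 − 700 = 1111 kcal.
Fat: 50% × 1111 = 555.5 kcal; carbohydrate: 555.5 kcal.
Carbohydrate: 555.5 kcal ÷ 4 kcal/g = 138.875 g.

139 g/day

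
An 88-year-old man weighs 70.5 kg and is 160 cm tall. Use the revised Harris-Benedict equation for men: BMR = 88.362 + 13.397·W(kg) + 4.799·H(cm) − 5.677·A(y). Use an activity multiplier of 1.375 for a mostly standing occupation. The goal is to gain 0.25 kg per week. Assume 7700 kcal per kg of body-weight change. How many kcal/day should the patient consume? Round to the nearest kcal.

Harris-Benedict: BMR = 88.362 + 13.397(70.5) + 4.799(160) − 5.677(88) = 1301.1145 kcal/day.
TEE = 1301.1145 × 1.375 = 1789.0324 kcal/day.
Required daily surplus = 0.25 × 7700 ÷ 7 = 275 kcal/day.
Target intake = 1789.0324 + 275 = 2064.0324 kcal/day.

2064 kcal/day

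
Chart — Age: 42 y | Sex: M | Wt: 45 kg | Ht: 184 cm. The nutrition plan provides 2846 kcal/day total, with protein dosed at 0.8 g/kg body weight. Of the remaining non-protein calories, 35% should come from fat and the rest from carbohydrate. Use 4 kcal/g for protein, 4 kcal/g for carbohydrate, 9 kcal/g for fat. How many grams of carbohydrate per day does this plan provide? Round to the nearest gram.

439 g/day

Protein = 0.8 × 45 = 36 g → 36 × 4 = 144 kcal.
Non-protein calories = 2846 − 144 = 2702 kcal.
Fat: 35% × 2702 = 945.7 kcal; carbohydrate: 1756.3 kcal.
Carbohydrate: 1756.3 kcal ÷ 4 kcal/g = 439.075 g.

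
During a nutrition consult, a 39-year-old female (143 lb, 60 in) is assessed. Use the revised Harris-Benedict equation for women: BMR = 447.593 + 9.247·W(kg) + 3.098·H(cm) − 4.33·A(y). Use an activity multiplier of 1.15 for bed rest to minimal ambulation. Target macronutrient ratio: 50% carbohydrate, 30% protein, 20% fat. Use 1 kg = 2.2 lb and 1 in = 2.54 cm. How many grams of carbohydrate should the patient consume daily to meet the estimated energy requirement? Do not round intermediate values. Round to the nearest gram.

Convert to metric: weight = 143 ÷ 2.2 = 65 kg; height = 60 × 2.54 = 152.4 cm.
Harris-Benedict: BMR = 447.593 + 9.247(65) + 3.098(152.4) − 4.33(39) = 1351.9132 kcal/day.
TEE = 1351.9132 × 1.15 = 1554.7002 kcal/day.
Carbohydrate energy = 50% × 1554.7002 = 777.3501 kcal.
Carbohydrate = 777.3501 ÷ 4 kcal/g = 194.3375 g.

194 g/day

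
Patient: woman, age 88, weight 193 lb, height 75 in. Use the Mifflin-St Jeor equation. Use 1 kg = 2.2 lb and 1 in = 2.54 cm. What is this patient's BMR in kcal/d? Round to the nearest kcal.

Convert to metric: weight = 193 ÷ 2.2 = 87.7273 kg; height = 75 × 2.54 = 190.5 cm.
Mifflin-St Jeor (female): BMR = 10(87.7273) + 6.25(190.5) − 5(88) − 161 = 877.2727 + 1190.625 − 440 − 161 = 1466.8977 kcal/day.

1467 kcal/d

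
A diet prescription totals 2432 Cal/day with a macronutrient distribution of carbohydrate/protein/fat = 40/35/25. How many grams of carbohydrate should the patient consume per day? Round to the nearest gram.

Carbohydrate energy = 40% × 2432 = 972.8 kcal.
At 4 kcal/g: 972.8 ÷ 4 = 243.2 g.

243 g/day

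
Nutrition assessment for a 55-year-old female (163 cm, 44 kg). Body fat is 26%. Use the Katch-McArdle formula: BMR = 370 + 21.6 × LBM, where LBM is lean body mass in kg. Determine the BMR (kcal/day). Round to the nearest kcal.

LBM = 44 × (1 − 0.26) = 32.56 kg. Katch-McArdle: BMR = 370 + 21.6 × 32.56 = 1073.296 kcal/day.

1073 kcal/day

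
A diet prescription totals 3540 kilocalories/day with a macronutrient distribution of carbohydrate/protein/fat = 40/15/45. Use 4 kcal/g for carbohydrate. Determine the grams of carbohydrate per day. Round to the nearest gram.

354 g/day

Carbohydrate energy = 40% × 3540 = 1416 kcal.
At 4 kcal/g: 1416 ÷ 4 = 354 g.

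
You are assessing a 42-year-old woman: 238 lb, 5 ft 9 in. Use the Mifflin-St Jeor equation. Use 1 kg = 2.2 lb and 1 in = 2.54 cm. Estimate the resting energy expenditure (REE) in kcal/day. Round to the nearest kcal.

1806 kcal/day

Convert to metric: weight = 238 ÷ 2.2 = 108.1818 kg; height = (5×12 + 9) × 2.54 = 69 × 2.54 = 175.26 cm.
Mifflin-St Jeor (female): BMR = 10(108.1818) + 6.25(175.26) − 5(42) − 161 = 1081.8182 + 1095.375 − 210 − 161 = 1806.1932 kcal/day.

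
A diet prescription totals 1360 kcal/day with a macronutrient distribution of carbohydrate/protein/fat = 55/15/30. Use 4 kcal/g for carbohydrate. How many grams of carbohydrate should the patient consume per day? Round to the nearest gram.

Carbohydrate energy = 55% × 1360 = 748 kcal.
At 4 kcal/g: 748 ÷ 4 = 187 g.

187 g/day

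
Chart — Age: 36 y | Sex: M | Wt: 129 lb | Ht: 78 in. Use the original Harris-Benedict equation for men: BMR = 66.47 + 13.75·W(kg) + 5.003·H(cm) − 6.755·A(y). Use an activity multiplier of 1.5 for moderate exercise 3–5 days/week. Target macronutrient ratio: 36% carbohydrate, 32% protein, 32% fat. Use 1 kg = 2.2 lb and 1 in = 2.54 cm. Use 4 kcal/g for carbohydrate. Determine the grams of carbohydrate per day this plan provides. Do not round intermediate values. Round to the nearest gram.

Convert to metric: weight = 129 ÷ 2.2 = 58.6364 kg; height = 78 × 2.54 = 198.12 cm.
Harris-Benedict: BMR = 66.47 + 13.75(58.6364) + 5.003(198.12) − 6.755(36) = 1620.7344 kcal/day.
TEE = 1620.7344 × 1.5 = 2431.1015 kcal/day.
Carbohydrate energy = 36% × 2431.1015 = 875.1966 kcal.
Carbohydrate = 875.1966 ÷ 4 kcal/g = 218.7991 g.

219 g/day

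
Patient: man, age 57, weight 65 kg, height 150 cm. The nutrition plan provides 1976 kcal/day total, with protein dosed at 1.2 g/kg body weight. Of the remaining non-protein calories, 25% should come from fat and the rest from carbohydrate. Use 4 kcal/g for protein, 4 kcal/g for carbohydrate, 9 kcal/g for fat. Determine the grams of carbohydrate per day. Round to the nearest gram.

Protein = 1.2 × 65 = 78 g → 78 × 4 = 312 kcal.
Non-protein calories = 1976 − 312 = 1664 kcal.
Fat: 25% × 1664 = 416 kcal; carbohydrate: 1248 kcal.
Carbohydrate: 1248 kcal ÷ 4 kcal/g = 312 g.

312 g/day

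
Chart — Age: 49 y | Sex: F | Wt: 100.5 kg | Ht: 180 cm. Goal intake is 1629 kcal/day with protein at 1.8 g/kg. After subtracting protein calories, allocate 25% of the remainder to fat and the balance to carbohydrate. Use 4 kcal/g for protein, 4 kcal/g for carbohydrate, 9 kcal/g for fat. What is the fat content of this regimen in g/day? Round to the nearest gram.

25 g/day

Protein = 1.8 × 100.5 = 180.9 g → 180.9 × 4 = 723.6 kcal.
Non-protein calories = 1629 − 723.6 = 905.4 kcal.
Fat: 25% × 905.4 = 226.35 kcal; carbohydrate: 679.05 kcal.
Fat: 226.35 kcal ÷ 9 kcal/g = 25.15 g.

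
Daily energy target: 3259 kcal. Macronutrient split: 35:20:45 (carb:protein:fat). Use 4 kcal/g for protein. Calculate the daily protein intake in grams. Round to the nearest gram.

Protein energy = 20% × 3259 = 651.8 kcal.
At 4 kcal/g: 651.8 ÷ 4 = 162.95 g.

163 g/day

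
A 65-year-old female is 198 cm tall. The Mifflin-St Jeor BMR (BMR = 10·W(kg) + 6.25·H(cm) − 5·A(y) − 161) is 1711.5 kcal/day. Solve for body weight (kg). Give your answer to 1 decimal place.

96.0 kg

1711.5 = 10·W + 6.25(198) − 5(65) − 161
10·W = 1711.5 − 751.5 = 960, so W = 96 kg.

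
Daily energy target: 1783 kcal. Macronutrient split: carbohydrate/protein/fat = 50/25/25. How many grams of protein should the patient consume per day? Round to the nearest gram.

Protein energy = 25% × 1783 = 445.75 kcal.
At 4 kcal/g: 445.75 ÷ 4 = 111.4375 g.

111 g/day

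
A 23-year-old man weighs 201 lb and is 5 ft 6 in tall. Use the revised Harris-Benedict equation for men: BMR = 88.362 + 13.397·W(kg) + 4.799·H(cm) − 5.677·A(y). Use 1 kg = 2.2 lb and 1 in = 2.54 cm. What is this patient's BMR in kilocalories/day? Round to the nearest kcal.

Convert to metric: weight = 201 ÷ 2.2 = 91.3636 kg; height = (5×12 + 6) × 2.54 = 66 × 2.54 = 167.64 cm.
Harris-Benedict: BMR = 88.362 + 13.397(91.3636) + 4.799(167.64) − 5.677(23) = 1986.294 kcal/day.

1986 kilocalories/day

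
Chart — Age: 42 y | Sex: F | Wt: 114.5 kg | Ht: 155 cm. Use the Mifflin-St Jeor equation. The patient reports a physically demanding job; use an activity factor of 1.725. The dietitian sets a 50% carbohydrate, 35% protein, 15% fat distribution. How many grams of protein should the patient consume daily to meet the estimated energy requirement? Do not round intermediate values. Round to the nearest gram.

Mifflin-St Jeor (female): BMR = 10(114.5) + 6.25(155) − 5(42) − 161 = 1145 + 968.75 − 210 − 161 = 1742.75 kcal/day.
TEE = 1742.75 × 1.725 = 3006.2438 kcal/day.
Protein energy = 35% × 3006.2438 = 1052.1853 kcal.
Protein = 1052.1853 ÷ 4 kcal/g = 263.0463 g.

263 g/day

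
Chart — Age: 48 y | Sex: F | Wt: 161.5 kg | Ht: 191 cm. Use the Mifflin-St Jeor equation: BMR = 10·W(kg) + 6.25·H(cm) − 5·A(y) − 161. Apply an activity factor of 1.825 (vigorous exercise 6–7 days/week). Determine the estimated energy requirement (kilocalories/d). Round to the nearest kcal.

Mifflin-St Jeor (female): BMR = 10(161.5) + 6.25(191) − 5(48) − 161 = 1615 + 1193.75 − 240 − 161 = 2407.75 kcal/day.
TEE = BMR × activity factor = 2407.75 × 1.825 = 4394.1438 kcal/day.

4394 kilocalories/d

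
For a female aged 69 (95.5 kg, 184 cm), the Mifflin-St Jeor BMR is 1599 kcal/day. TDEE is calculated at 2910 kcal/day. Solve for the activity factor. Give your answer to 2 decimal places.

1.82

Activity factor = TEE ÷ BMR = 2910 ÷ 1599 = 1.82.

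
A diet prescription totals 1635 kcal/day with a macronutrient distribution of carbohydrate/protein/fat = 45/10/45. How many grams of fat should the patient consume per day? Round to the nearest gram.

82 g/day

Fat energy = 45% × 1635 = 735.75 kcal.
At 9 kcal/g: 735.75 ÷ 9 = 81.75 g.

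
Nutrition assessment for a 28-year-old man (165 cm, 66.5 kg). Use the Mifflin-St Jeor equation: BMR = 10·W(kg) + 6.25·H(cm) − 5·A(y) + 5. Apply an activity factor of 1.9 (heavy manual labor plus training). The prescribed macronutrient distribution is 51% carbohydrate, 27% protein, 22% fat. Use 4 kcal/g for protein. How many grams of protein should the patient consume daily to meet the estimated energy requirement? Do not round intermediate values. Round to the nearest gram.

Mifflin-St Jeor (male): BMR = 10(66.5) + 6.25(165) − 5(28) + 5 = 665 + 1031.25 − 140 + 5 = 1561.25 kcal/day.
TEE = 1561.25 × 1.9 = 2966.375 kcal/day.
Protein energy = 27% × 2966.375 = 800.9213 kcal.
Protein = 800.9213 ÷ 4 kcal/g = 200.2303 g.

200 g/day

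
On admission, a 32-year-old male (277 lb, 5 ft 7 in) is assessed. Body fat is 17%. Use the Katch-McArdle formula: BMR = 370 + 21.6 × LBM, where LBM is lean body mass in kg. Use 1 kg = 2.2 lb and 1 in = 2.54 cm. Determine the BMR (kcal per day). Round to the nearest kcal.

2627 kcal per day

Convert to metric: weight = 277 ÷ 2.2 = 125.9091 kg; height = (5×12 + 7) × 2.54 = 67 × 2.54 = 170.18 cm.
LBM = 125.9091 × (1 − 0.17) = 104.5045 kg. Katch-McArdle: BMR = 370 + 21.6 × 104.5045 = 2627.2982 kcal/day.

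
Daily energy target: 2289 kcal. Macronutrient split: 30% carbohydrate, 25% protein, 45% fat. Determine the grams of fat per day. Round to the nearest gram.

Fat energy = 45% × 2289 = 1030.05 kcal.
At 9 kcal/g: 1030.05 ÷ 9 = 114.45 g.

114 g/day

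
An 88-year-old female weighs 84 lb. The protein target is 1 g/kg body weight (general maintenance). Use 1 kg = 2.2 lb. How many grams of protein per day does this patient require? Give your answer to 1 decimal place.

Weight in kg = 84 ÷ 2.2 = 38.1818 kg.
Protein = 1 g/kg × 38.1818 kg = 38.1818 g/day.

38.2 g/day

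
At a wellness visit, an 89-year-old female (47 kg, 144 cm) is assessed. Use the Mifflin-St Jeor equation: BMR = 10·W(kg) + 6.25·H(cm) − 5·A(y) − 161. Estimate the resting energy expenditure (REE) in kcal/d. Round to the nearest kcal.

764 kcal/d

Mifflin-St Jeor (female): BMR = 10(47) + 6.25(144) − 5(89) − 161 = 470 + 900 − 445 − 161 = 764 kcal/day.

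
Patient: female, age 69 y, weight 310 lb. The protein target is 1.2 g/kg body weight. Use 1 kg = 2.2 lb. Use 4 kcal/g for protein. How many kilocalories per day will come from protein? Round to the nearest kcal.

Weight in kg = 310 ÷ 2.2 = 140.9091 kg.
Protein = 1.2 g/kg × 140.9091 kg = 169.0909 g/day.
Protein energy = 169.0909 g × 4 kcal/g = 676.3636 kcal/day.

676 kcal/day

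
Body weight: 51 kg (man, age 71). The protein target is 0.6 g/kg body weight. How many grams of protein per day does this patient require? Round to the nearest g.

31 g/day

Protein = 0.6 g/kg × 51 kg = 30.6 g/day.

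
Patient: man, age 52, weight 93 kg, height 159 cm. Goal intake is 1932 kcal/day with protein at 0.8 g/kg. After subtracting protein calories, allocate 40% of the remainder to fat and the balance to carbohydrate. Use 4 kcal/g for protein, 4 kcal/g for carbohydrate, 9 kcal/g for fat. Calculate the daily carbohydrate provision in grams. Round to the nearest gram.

245 g/day

Protein = 0.8 × 93 = 74.4 g → 74.4 × 4 = 297.6 kcal.
Non-protein calories = 1932 − 297.6 = 1634.4 kcal.
Fat: 40% × 1634.4 = 653.76 kcal; carbohydrate: 980.64 kcal.
Carbohydrate: 980.64 kcal ÷ 4 kcal/g = 245.16 g.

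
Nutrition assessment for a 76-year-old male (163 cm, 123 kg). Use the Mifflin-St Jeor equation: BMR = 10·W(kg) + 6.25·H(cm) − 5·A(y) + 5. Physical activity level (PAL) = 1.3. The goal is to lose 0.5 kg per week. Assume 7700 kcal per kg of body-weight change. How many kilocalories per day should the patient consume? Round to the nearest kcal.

1886 kilocalories per day

Mifflin-St Jeor (male): BMR = 10(123) + 6.25(163) − 5(76) + 5 = 1230 + 1018.75 − 380 + 5 = 1873.75 kcal/day.
TEE = 1873.75 × 1.3 = 2435.875 kcal/day.
Required daily deficit = 0.5 × 7700 ÷ 7 = 550 kcal/day.
Target intake = 2435.875 − 550 = 1885.875 kcal/day.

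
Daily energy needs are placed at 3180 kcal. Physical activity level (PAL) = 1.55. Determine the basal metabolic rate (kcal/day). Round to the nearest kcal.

2052 kcal/day

BMR = TEE ÷ activity factor = 3180 ÷ 1.55 = 2051.6129 kcal/day.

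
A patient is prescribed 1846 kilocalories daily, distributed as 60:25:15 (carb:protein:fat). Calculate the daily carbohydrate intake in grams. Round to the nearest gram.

277 g/day

Carbohydrate energy = 60% × 1846 = 1107.6 kcal.
At 4 kcal/g: 1107.6 ÷ 4 = 276.9 g.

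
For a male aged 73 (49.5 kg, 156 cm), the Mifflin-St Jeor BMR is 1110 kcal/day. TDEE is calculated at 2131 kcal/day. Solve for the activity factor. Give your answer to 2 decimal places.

Activity factor = TEE ÷ BMR = 2131 ÷ 1110 = 1.92.

1.92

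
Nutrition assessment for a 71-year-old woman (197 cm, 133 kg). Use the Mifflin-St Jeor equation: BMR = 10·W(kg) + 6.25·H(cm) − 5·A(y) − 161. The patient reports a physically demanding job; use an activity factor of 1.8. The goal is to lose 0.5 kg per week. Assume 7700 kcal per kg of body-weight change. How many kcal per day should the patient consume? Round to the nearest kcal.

3131 kcal per day

Mifflin-St Jeor (female): BMR = 10(133) + 6.25(197) − 5(71) − 161 = 1330 + 1231.25 − 355 − 161 = 2045.25 kcal/day.
TEE = 2045.25 × 1.8 = 3681.45 kcal/day.
Required daily deficit = 0.5 × 7700 ÷ 7 = 550 kcal/day.
Target intake = 3681.45 − 550 = 3131.45 kcal/day.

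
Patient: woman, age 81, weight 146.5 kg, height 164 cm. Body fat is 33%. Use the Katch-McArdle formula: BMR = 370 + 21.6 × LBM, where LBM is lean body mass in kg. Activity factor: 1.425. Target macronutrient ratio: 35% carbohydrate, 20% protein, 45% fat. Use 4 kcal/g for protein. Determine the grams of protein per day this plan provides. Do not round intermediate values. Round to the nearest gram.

LBM = 146.5 × (1 − 0.33) = 98.155 kg. Katch-McArdle: BMR = 370 + 21.6 × 98.155 = 2490.148 kcal/day.
TEE = 2490.148 × 1.425 = 3548.4609 kcal/day.
Protein energy = 20% × 3548.4609 = 709.6922 kcal.
Protein = 709.6922 ÷ 4 kcal/g = 177.423 g.

177 g/day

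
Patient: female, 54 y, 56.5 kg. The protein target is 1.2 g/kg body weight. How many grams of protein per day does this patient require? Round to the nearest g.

68 g/day

Protein = 1.2 g/kg × 56.5 kg = 67.8 g/day.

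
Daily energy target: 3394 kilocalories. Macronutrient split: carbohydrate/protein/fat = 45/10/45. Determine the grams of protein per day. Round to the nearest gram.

85 g/day

Protein energy = 10% × 3394 = 339.4 kcal.
At 4 kcal/g: 339.4 ÷ 4 = 84.85 g.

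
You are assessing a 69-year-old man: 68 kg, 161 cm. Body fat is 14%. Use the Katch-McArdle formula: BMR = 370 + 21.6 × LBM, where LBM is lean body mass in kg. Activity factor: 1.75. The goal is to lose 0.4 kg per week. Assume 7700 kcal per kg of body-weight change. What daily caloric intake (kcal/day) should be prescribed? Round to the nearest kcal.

2418 kcal/day

LBM = 68 × (1 − 0.14) = 58.48 kg. Katch-McArdle: BMR = 370 + 21.6 × 58.48 = 1633.168 kcal/day.
TEE = 1633.168 × 1.75 = 2858.044 kcal/day.
Required daily deficit = 0.4 × 7700 ÷ 7 = 440 kcal/day.
Target intake = 2858.044 − 440 = 2418.044 kcal/day.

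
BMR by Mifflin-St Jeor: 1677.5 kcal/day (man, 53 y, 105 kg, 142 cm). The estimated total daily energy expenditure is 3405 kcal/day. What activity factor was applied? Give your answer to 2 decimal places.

2.03

Activity factor = TEE ÷ BMR = 3405 ÷ 1677.5 = 2.03.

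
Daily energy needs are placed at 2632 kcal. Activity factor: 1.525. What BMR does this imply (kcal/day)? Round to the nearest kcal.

BMR = TEE ÷ activity factor = 2632 ÷ 1.525 = 1725.9016 kcal/day.

1726 kcal/day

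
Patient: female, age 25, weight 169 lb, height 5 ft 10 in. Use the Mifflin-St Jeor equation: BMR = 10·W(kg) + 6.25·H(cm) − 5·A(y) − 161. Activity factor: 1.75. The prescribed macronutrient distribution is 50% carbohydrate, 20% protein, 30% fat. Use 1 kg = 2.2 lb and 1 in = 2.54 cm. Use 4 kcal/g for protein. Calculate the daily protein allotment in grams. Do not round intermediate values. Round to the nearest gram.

139 g/day

Convert to metric: weight = 169 ÷ 2.2 = 76.8182 kg; height = (5×12 + 10) × 2.54 = 70 × 2.54 = 177.8 cm.
Mifflin-St Jeor (female): BMR = 10(76.8182) + 6.25(177.8) − 5(25) − 161 = 768.1818 + 1111.25 − 125 − 161 = 1593.4318 kcal/day.
TEE = 1593.4318 × 1.75 = 2788.5057 kcal/day.
Protein energy = 20% × 2788.5057 = 557.7011 kcal.
Protein = 557.7011 ÷ 4 kcal/g = 139.4253 g.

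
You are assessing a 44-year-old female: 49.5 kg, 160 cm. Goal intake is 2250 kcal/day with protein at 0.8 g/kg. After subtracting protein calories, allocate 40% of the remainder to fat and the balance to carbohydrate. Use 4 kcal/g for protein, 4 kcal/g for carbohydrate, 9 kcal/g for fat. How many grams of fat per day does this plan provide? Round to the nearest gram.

Protein = 0.8 × 49.5 = 39.6 g → 39.6 × 4 = 158.4 kcal.
Non-protein calories = 2250 − 158.4 = 2091.6 kcal.
Fat: 40% × 2091.6 = 836.64 kcal; carbohydrate: 1254.96 kcal.
Fat: 836.64 kcal ÷ 9 kcal/g = 92.96 g.

93 g/day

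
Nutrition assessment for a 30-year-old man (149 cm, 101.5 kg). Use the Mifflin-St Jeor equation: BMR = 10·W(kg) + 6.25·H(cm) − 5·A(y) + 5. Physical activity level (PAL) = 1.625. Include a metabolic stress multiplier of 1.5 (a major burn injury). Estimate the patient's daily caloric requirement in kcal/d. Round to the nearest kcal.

Mifflin-St Jeor (male): BMR = 10(101.5) + 6.25(149) − 5(30) + 5 = 1015 + 931.25 − 150 + 5 = 1801.25 kcal/day.
TEE = BMR × activity factor = 1801.25 × 1.625 = 2927.0313 kcal/day.
Apply stress factor: 2927.0313 × 1.5 = 4390.5469 kcal/day.

4391 kcal/d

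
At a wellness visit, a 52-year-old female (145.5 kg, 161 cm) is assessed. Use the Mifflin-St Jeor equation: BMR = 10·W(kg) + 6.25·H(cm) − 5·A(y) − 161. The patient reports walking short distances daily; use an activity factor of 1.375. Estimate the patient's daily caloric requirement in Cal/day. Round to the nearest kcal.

Mifflin-St Jeor (female): BMR = 10(145.5) + 6.25(161) − 5(52) − 161 = 1455 + 1006.25 − 260 − 161 = 2040.25 kcal/day.
TEE = BMR × activity factor = 2040.25 × 1.375 = 2805.3438 kcal/day.

2805 Cal/day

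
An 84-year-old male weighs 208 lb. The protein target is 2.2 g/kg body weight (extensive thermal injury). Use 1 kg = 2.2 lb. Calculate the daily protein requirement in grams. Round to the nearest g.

Weight in kg = 208 ÷ 2.2 = 94.5455 kg.
Protein = 2.2 g/kg × 94.5455 kg = 208 g/day.

208 g/day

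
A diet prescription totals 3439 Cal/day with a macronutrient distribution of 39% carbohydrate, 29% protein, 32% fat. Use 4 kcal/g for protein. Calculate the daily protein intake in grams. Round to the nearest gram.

249 g/day

Protein energy = 29% × 3439 = 997.31 kcal.
At 4 kcal/g: 997.31 ÷ 4 = 249.3275 g.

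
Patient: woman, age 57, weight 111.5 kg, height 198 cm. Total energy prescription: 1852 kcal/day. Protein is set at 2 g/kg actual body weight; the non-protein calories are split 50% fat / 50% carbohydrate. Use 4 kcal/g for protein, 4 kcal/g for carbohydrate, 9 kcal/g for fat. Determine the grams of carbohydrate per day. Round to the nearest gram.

Protein = 2 × 111.5 = 223 g → 223 × 4 = 892 kcal.
Non-protein calories = 1852 − 892 = 960 kcal.
Fat: 50% × 960 = 480 kcal; carbohydrate: 480 kcal.
Carbohydrate: 480 kcal ÷ 4 kcal/g = 120 g.

120 g/day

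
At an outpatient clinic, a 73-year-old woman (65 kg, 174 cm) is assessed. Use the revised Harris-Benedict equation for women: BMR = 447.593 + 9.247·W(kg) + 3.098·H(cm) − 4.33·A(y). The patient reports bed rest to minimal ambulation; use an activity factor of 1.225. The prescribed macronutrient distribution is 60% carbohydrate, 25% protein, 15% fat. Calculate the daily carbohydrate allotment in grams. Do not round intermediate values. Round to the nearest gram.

234 g/day

Harris-Benedict: BMR = 447.593 + 9.247(65) + 3.098(174) − 4.33(73) = 1271.61 kcal/day.
TEE = 1271.61 × 1.225 = 1557.7223 kcal/day.
Carbohydrate energy = 60% × 1557.7223 = 934.6334 kcal.
Carbohydrate = 934.6334 ÷ 4 kcal/g = 233.6583 g.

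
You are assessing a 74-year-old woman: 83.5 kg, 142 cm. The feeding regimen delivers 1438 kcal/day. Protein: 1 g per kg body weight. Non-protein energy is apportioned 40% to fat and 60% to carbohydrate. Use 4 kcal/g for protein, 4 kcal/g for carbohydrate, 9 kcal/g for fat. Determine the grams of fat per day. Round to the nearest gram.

Protein = 1 × 83.5 = 83.5 g → 83.5 × 4 = 334 kcal.
Non-protein calories = 1438 − 334 = 1104 kcal.
Fat: 40% × 1104 = 441.6 kcal; carbohydrate: 662.4 kcal.
Fat: 441.6 kcal ÷ 9 kcal/g = 49.0667 g.

49 g/day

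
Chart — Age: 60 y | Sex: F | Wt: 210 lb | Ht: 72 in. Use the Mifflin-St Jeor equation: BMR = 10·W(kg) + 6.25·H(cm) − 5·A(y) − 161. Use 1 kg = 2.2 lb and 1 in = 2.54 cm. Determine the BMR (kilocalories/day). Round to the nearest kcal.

1637 kilocalories/day

Convert to metric: weight = 210 ÷ 2.2 = 95.4545 kg; height = 72 × 2.54 = 182.88 cm.
Mifflin-St Jeor (female): BMR = 10(95.4545) + 6.25(182.88) − 5(60) − 161 = 954.5455 + 1143 − 300 − 161 = 1636.5455 kcal/day.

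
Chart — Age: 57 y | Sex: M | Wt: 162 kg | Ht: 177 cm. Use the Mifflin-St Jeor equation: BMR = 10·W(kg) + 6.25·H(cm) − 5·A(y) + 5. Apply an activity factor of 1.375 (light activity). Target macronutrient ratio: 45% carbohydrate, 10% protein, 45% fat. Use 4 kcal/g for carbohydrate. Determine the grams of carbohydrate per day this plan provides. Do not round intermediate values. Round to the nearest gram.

Mifflin-St Jeor (male): BMR = 10(162) + 6.25(177) − 5(57) + 5 = 1620 + 1106.25 − 285 + 5 = 2446.25 kcal/day.
TEE = 2446.25 × 1.375 = 3363.5938 kcal/day.
Carbohydrate energy = 45% × 3363.5938 = 1513.6172 kcal.
Carbohydrate = 1513.6172 ÷ 4 kcal/g = 378.4043 g.

378 g/day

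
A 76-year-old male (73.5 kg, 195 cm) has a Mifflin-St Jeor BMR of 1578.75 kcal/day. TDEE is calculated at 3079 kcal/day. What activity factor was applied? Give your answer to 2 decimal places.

1.95

Activity factor = TEE ÷ BMR = 3079 ÷ 1578.75 = 1.95.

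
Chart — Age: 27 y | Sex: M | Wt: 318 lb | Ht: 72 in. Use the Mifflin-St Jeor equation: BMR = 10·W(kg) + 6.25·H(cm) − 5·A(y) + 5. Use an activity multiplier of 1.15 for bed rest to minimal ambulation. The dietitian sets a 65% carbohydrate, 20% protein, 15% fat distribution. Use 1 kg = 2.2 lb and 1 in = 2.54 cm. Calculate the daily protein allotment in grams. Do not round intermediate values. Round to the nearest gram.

Convert to metric: weight = 318 ÷ 2.2 = 144.5455 kg; height = 72 × 2.54 = 182.88 cm.
Mifflin-St Jeor (male): BMR = 10(144.5455) + 6.25(182.88) − 5(27) + 5 = 1445.4545 + 1143 − 135 + 5 = 2458.4545 kcal/day.
TEE = 2458.4545 × 1.15 = 2827.2227 kcal/day.
Protein energy = 20% × 2827.2227 = 565.4445 kcal.
Protein = 565.4445 ÷ 4 kcal/g = 141.3611 g.

141 g/day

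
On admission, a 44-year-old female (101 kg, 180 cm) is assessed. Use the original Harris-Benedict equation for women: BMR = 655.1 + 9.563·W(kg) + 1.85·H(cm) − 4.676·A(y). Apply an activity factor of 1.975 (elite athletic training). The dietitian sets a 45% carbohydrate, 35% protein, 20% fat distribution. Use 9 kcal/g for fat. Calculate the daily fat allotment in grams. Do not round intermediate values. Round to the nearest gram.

Harris-Benedict: BMR = 655.1 + 9.563(101) + 1.85(180) − 4.676(44) = 1748.219 kcal/day.
TEE = 1748.219 × 1.975 = 3452.7325 kcal/day.
Fat energy = 20% × 3452.7325 = 690.5465 kcal.
Fat = 690.5465 ÷ 9 kcal/g = 76.7274 g.

77 g/day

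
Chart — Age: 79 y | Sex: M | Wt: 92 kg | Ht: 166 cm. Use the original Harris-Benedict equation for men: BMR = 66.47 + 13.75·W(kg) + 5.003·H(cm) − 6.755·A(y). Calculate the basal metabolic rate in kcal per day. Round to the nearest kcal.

1628 kcal per day

Harris-Benedict: BMR = 66.47 + 13.75(92) + 5.003(166) − 6.755(79) = 1628.323 kcal/day.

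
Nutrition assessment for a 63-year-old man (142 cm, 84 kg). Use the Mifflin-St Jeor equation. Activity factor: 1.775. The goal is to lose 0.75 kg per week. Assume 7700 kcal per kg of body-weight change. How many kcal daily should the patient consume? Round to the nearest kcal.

Mifflin-St Jeor (male): BMR = 10(84) + 6.25(142) − 5(63) + 5 = 840 + 887.5 − 315 + 5 = 1417.5 kcal/day.
TEE = 1417.5 × 1.775 = 2516.0625 kcal/day.
Required daily deficit = 0.75 × 7700 ÷ 7 = 825 kcal/day.
Target intake = 2516.0625 − 825 = 1691.0625 kcal/day.

1691 kcal daily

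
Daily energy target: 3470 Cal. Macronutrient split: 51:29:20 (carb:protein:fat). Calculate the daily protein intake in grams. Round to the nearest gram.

252 g/day

Protein energy = 29% × 3470 = 1006.3 kcal.
At 4 kcal/g: 1006.3 ÷ 4 = 251.575 g.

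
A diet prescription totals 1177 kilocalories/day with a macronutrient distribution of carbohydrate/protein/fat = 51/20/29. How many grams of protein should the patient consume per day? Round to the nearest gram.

59 g/day

Protein energy = 20% × 1177 = 235.4 kcal.
At 4 kcal/g: 235.4 ÷ 4 = 58.85 g.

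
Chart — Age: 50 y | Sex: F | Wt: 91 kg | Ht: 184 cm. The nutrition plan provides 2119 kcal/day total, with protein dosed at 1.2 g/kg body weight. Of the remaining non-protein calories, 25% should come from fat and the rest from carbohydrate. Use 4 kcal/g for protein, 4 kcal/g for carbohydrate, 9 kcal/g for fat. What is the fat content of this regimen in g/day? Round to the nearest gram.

47 g/day

Protein = 1.2 × 91 = 109.2 g → 109.2 × 4 = 436.8 kcal.
Non-protein calories = 2119 − 436.8 = 1682.2 kcal.
Fat: 25% × 1682.2 = 420.55 kcal; carbohydrate: 1261.65 kcal.
Fat: 420.55 kcal ÷ 9 kcal/g = 46.7278 g.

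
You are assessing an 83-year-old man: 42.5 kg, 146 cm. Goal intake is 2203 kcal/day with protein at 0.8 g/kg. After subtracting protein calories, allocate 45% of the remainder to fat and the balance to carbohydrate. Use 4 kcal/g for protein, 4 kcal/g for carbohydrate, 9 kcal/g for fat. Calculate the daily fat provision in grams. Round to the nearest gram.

Protein = 0.8 × 42.5 = 34 g → 34 × 4 = 136 kcal.
Non-protein calories = 2203 − 136 = 2067 kcal.
Fat: 45% × 2067 = 930.15 kcal; carbohydrate: 1136.85 kcal.
Fat: 930.15 kcal ÷ 9 kcal/g = 103.35 g.

103 g/day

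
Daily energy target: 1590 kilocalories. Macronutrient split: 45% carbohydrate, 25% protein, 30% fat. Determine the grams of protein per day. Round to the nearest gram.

99 g/day

Protein energy = 25% × 1590 = 397.5 kcal.
At 4 kcal/g: 397.5 ÷ 4 = 99.375 g.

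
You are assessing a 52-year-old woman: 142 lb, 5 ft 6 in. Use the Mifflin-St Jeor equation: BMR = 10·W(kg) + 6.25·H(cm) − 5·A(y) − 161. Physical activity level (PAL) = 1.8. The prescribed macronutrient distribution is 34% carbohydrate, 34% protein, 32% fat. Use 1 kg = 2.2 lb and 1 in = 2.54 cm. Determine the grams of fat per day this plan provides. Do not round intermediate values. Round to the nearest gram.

81 g/day

Convert to metric: weight = 142 ÷ 2.2 = 64.5455 kg; height = (5×12 + 6) × 2.54 = 66 × 2.54 = 167.64 cm.
Mifflin-St Jeor (female): BMR = 10(64.5455) + 6.25(167.64) − 5(52) − 161 = 645.4545 + 1047.75 − 260 − 161 = 1272.2045 kcal/day.
TEE = 1272.2045 × 1.8 = 2289.9682 kcal/day.
Fat energy = 32% × 2289.9682 = 732.7898 kcal.
Fat = 732.7898 ÷ 9 kcal/g = 81.4211 g.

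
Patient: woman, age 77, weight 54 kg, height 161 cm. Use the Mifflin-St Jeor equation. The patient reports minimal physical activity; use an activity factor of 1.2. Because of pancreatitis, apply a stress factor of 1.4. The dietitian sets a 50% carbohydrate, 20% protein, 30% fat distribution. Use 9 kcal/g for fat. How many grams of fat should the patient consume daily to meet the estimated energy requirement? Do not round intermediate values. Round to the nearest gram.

56 g/day

Mifflin-St Jeor (female): BMR = 10(54) + 6.25(161) − 5(77) − 161 = 540 + 1006.25 − 385 − 161 = 1000.25 kcal/day.
TEE = 1000.25 × 1.2 = 1200.3 kcal/day.
With stress factor 1.4: 1200.3 × 1.4 = 1680.42 kcal/day.
Fat energy = 30% × 1680.42 = 504.126 kcal.
Fat = 504.126 ÷ 9 kcal/g = 56.014 g.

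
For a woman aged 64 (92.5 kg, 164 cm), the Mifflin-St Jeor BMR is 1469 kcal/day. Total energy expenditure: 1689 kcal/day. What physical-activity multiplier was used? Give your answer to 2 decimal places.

Activity factor = TEE ÷ BMR = 1689 ÷ 1469 = 1.15.

1.15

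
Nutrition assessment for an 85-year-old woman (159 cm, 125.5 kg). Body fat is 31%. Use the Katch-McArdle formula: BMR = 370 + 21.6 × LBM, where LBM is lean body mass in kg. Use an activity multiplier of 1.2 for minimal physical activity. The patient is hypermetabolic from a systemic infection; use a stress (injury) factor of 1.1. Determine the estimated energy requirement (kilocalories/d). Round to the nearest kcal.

LBM = 125.5 × (1 − 0.31) = 86.595 kg. Katch-McArdle: BMR = 370 + 21.6 × 86.595 = 2240.452 kcal/day.
TEE = BMR × activity factor = 2240.452 × 1.2 = 2688.5424 kcal/day.
Apply stress factor: 2688.5424 × 1.1 = 2957.3966 kcal/day.

2957 kilocalories/d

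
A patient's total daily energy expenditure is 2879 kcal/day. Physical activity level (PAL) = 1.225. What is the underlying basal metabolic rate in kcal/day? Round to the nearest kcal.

2350 kcal/day

BMR = TEE ÷ activity factor = 2879 ÷ 1.225 = 2350.2041 kcal/day.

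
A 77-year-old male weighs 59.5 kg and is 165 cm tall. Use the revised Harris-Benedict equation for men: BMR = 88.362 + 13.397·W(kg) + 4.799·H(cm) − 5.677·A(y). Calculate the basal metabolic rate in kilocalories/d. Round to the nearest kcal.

Harris-Benedict: BMR = 88.362 + 13.397(59.5) + 4.799(165) − 5.677(77) = 1240.1895 kcal/day.

1240 kilocalories/d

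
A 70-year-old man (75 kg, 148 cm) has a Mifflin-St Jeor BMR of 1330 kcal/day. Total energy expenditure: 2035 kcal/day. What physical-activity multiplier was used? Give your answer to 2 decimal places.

1.53

Activity factor = TEE ÷ BMR = 2035 ÷ 1330 = 1.53.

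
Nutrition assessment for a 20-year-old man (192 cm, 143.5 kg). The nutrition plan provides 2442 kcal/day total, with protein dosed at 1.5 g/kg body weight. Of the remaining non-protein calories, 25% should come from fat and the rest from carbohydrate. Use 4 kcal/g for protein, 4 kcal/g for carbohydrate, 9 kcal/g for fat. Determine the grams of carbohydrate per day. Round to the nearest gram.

296 g/day

Protein = 1.5 × 143.5 = 215.25 g → 215.25 × 4 = 861 kcal.
Non-protein calories = 2442 − 861 = 1581 kcal.
Fat: 25% × 1581 = 395.25 kcal; carbohydrate: 1185.75 kcal.
Carbohydrate: 1185.75 kcal ÷ 4 kcal/g = 296.4375 g.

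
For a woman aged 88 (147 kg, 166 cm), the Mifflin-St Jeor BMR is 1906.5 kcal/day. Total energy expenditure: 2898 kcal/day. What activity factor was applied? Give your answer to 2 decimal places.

1.52

Activity factor = TEE ÷ BMR = 2898 ÷ 1906.5 = 1.52.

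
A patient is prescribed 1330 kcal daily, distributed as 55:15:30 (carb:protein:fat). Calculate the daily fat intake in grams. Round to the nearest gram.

44 g/day

Fat energy = 30% × 1330 = 399 kcal.
At 9 kcal/g: 399 ÷ 9 = 44.3333 g.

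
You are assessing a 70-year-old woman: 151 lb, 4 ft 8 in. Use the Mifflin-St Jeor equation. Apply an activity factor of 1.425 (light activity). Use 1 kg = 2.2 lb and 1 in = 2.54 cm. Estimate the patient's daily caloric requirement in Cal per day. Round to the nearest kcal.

Convert to metric: weight = 151 ÷ 2.2 = 68.6364 kg; height = (4×12 + 8) × 2.54 = 56 × 2.54 = 142.24 cm.
Mifflin-St Jeor (female): BMR = 10(68.6364) + 6.25(142.24) − 5(70) − 161 = 686.3636 + 889 − 350 − 161 = 1064.3636 kcal/day.
TEE = BMR × activity factor = 1064.3636 × 1.425 = 1516.7182 kcal/day.

1517 Cal per day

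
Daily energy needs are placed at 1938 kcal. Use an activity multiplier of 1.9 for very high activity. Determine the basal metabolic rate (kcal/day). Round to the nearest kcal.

BMR = TEE ÷ activity factor = 1938 ÷ 1.9 = 1020 kcal/day.

1020 kcal/day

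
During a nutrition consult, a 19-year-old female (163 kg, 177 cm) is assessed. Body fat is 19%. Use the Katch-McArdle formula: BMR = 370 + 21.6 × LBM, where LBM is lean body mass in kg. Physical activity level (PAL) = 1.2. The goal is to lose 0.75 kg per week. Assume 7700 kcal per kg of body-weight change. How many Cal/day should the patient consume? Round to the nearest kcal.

3041 Cal/day

LBM = 163 × (1 − 0.19) = 132.03 kg. Katch-McArdle: BMR = 370 + 21.6 × 132.03 = 3221.848 kcal/day.
TEE = 3221.848 × 1.2 = 3866.2176 kcal/day.
Required daily deficit = 0.75 × 7700 ÷ 7 = 825 kcal/day.
Target intake = 3866.2176 − 825 = 3041.2176 kcal/day.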